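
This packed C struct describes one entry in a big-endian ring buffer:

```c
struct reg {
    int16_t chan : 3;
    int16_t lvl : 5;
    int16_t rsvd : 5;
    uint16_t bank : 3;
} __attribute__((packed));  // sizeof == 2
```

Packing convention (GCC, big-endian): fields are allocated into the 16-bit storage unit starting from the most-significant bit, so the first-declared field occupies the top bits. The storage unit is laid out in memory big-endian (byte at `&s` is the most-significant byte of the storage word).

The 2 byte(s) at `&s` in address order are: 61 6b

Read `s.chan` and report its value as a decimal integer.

[0]=0x61 [1]=0x6b (big-endian) → word 0x616b
chan:3 @ bit 13 → (0x616b>>13)&0x7 = 0x3  ←
lvl:5 @ bit 8 → (0x616b>>8)&0x1f = 0x1
rsvd:5 @ bit 3 → (0x616b>>3)&0x1f = 0xd
bank:3 @ bit 0 → (0x616b>>0)&0x7 = 0x3
chan signed 3b, MSB=0: value = 3

3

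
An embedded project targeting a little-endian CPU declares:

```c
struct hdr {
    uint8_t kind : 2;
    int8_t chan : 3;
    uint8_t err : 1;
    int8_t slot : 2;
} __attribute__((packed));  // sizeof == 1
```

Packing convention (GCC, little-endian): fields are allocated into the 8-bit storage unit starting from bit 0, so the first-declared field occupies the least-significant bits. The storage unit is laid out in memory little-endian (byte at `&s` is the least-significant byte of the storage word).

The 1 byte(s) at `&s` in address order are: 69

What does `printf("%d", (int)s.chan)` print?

[0]=0x69 (little-endian) → word 0x69
kind [0+:2] = (word>>0) & 0x3 = 1
chan [2+:3] = (word>>2) & 0x7 = 2  ←
err [5+:1] = (word>>5) & 0x1 = 1
slot [6+:2] = (word>>6) & 0x3 = 1
chan signed 3b, MSB=0: value = 2

2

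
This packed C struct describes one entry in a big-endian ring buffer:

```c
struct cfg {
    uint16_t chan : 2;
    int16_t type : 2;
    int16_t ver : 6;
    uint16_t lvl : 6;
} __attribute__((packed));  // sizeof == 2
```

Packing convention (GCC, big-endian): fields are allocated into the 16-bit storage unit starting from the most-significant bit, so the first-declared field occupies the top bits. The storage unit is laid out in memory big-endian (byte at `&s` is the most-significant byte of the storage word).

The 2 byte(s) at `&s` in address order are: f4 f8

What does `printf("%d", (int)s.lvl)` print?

[0]=0xf4 [1]=0xf8 (big-endian) → word 0xf4f8
chan [14+:2] = (word>>14) & 0x3 = 3
type [12+:2] = (word>>12) & 0x3 = 3
ver [6+:6] = (word>>6) & 0x3f = 19
lvl [0+:6] = (word>>0) & 0x3f = 56  ←

56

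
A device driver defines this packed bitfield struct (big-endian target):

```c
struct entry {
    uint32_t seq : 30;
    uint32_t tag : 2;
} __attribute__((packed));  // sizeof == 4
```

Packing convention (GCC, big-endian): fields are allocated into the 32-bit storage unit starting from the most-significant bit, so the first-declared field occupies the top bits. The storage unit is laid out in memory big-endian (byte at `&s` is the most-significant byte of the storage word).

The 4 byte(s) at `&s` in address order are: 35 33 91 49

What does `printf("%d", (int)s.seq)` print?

[0]=0x35 [1]=0x33 [2]=0x91 [3]=0x49 (big-endian) → word 0x35339149
seq [2+:30] = (word>>2) & 0x3fffffff = 223142994  ←
tag [0+:2] = (word>>0) & 0x3 = 1

223142994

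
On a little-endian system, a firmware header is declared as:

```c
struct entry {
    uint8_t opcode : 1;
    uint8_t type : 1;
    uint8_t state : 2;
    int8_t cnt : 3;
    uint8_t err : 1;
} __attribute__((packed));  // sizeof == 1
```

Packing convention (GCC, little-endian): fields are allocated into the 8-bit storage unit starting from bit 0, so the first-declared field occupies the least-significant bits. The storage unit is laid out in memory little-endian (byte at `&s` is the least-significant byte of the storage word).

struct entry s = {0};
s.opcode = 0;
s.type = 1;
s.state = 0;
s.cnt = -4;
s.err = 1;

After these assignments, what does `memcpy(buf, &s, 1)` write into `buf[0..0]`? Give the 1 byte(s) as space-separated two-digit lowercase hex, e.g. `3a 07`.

[0+:1] opcode=0 & 0x1 = 0x0; word=0x00
[1+:1] type=1 & 0x1 = 0x1; word=0x02
[2+:2] state=0 & 0x3 = 0x0; word=0x02
[4+:3] cnt=-4 & 0x7 = 0x4; word=0x42
[7+:1] err=1 & 0x1 = 0x1; word=0xc2
word = 0xc2 → little-endian bytes:
  [0]=0xc2

c2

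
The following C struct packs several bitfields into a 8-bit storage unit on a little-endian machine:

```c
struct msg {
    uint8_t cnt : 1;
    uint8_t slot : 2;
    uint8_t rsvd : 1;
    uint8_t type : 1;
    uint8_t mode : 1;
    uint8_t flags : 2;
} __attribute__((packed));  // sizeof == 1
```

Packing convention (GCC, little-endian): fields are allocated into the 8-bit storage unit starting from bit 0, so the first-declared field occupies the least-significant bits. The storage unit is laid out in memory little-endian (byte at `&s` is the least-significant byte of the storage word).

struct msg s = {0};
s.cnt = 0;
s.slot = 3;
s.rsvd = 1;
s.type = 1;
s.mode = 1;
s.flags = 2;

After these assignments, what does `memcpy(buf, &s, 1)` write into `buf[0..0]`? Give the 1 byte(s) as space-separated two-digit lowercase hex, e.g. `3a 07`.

[0+:1] cnt=0 & 0x1 = 0x0; word=0x00
[1+:2] slot=3 & 0x3 = 0x3; word=0x06
[3+:1] rsvd=1 & 0x1 = 0x1; word=0x0e
[4+:1] type=1 & 0x1 = 0x1; word=0x1e
[5+:1] mode=1 & 0x1 = 0x1; word=0x3e
[6+:2] flags=2 & 0x3 = 0x2; word=0xbe
word = 0xbe → little-endian bytes:
  [0]=0xbe

be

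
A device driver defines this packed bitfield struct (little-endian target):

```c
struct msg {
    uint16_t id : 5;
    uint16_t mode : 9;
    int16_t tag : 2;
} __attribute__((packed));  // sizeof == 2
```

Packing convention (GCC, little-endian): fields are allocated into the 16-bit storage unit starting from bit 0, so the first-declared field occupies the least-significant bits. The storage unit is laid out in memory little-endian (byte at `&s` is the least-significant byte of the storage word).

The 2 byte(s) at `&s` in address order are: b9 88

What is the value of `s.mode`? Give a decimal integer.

69

[0]=0xb9 [1]=0x88 (little-endian) → word 0x88b9
id [0+:5] = (word>>0) & 0x1f = 25
mode [5+:9] = (word>>5) & 0x1ff = 69  ←
tag [14+:2] = (word>>14) & 0x3 = 2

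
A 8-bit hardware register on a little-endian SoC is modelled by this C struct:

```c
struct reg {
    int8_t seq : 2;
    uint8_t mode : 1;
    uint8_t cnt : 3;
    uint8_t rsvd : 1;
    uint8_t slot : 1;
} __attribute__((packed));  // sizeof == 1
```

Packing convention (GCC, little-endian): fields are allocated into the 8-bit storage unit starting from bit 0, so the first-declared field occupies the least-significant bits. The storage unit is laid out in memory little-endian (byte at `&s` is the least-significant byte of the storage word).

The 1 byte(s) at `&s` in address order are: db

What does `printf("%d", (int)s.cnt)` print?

[0]=0xdb (little-endian) → word 0xdb
seq [0+:2] = (word>>0) & 0x3 = 3
mode [2+:1] = (word>>2) & 0x1 = 0
cnt [3+:3] = (word>>3) & 0x7 = 3  ←
rsvd [6+:1] = (word>>6) & 0x1 = 1
slot [7+:1] = (word>>7) & 0x1 = 1

3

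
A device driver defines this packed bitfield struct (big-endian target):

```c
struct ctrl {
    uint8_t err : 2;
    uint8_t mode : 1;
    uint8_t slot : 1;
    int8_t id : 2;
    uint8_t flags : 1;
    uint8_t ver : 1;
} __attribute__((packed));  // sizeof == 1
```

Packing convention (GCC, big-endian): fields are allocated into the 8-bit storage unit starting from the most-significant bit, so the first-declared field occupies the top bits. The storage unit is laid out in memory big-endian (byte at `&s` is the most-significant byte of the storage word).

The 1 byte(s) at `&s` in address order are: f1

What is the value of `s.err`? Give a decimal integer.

[0]=0xf1 (big-endian) → word 0xf1
err:2 @ bit 6 → (0xf1>>6)&0x3 = 0x3  ←
mode:1 @ bit 5 → (0xf1>>5)&0x1 = 0x1
slot:1 @ bit 4 → (0xf1>>4)&0x1 = 0x1
id:2 @ bit 2 → (0xf1>>2)&0x3 = 0x0
flags:1 @ bit 1 → (0xf1>>1)&0x1 = 0x0
ver:1 @ bit 0 → (0xf1>>0)&0x1 = 0x1

3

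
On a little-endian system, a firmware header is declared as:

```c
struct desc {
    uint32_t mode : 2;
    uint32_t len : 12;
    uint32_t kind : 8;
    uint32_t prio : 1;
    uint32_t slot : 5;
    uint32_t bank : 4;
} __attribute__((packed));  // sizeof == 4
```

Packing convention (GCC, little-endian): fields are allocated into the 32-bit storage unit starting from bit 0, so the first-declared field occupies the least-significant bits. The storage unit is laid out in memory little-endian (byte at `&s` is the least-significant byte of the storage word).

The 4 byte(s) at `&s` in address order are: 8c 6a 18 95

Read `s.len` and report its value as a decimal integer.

2723

[0]=0x8c [1]=0x6a [2]=0x18 [3]=0x95 (little-endian) → word 0x95186a8c
mode [0+:2] = (word>>0) & 0x3 = 0
len [2+:12] = (word>>2) & 0xfff = 2723  ←
kind [14+:8] = (word>>14) & 0xff = 97
prio [22+:1] = (word>>22) & 0x1 = 0
slot [23+:5] = (word>>23) & 0x1f = 10
bank [28+:4] = (word>>28) & 0xf = 9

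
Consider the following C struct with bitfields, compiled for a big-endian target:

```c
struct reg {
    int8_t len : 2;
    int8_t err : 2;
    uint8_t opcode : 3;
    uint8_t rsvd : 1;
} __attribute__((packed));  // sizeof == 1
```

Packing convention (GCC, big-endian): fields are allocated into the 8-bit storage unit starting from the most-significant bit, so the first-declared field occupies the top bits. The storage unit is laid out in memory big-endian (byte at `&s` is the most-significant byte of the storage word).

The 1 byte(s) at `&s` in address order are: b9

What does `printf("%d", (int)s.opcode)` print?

[0]=0xb9 (big-endian) → word 0xb9
len:2 @ bit 6 → (0xb9>>6)&0x3 = 0x2
err:2 @ bit 4 → (0xb9>>4)&0x3 = 0x3
opcode:3 @ bit 1 → (0xb9>>1)&0x7 = 0x4  ←
rsvd:1 @ bit 0 → (0xb9>>0)&0x1 = 0x1

4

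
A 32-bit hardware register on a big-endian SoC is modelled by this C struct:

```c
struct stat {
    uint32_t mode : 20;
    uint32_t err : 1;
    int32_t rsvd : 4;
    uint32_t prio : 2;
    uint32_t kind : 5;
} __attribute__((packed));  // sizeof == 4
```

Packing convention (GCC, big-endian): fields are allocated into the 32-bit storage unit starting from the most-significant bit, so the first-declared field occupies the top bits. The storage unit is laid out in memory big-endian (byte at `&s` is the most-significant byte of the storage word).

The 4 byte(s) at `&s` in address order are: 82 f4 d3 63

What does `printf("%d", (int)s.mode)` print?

536397

[0]=0x82 [1]=0xf4 [2]=0xd3 [3]=0x63 (big-endian) → word 0x82f4d363
mode:20 @ bit 12 → (0x82f4d363>>12)&0xfffff = 0x82f4d  ←
err:1 @ bit 11 → (0x82f4d363>>11)&0x1 = 0x0
rsvd:4 @ bit 7 → (0x82f4d363>>7)&0xf = 0x6
prio:2 @ bit 5 → (0x82f4d363>>5)&0x3 = 0x3
kind:5 @ bit 0 → (0x82f4d363>>0)&0x1f = 0x3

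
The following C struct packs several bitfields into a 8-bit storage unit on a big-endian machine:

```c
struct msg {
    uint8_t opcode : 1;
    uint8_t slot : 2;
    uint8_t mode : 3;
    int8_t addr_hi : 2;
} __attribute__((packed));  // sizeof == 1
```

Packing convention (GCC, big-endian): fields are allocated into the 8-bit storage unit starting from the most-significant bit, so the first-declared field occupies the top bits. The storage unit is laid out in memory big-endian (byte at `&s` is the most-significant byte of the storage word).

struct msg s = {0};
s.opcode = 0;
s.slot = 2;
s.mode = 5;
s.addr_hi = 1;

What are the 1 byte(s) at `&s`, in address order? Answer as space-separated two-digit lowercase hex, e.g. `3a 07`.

55

[7+:1] opcode=0 & 0x1 = 0x0; word=0x00
[5+:2] slot=2 & 0x3 = 0x2; word=0x40
[2+:3] mode=5 & 0x7 = 0x5; word=0x54
[0+:2] addr_hi=1 & 0x3 = 0x1; word=0x55
word = 0x55 → big-endian bytes:
  [0]=0x55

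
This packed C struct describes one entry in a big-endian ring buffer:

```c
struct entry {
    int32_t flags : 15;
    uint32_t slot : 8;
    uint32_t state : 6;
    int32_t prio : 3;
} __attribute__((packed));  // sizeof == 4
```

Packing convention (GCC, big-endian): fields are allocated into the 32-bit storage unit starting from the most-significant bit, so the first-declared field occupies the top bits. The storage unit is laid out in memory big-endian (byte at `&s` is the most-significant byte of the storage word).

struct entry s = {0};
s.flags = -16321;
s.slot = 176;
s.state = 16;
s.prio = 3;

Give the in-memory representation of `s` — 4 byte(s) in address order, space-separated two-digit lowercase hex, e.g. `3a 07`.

flags (15b) val=-16321 bits=0x403f at bit 17: 0x807e0000
slot (8b) val=176 bits=0xb0 at bit 9: 0x807f6000
state (6b) val=16 bits=0x10 at bit 3: 0x807f6080
prio (3b) val=3 bits=0x3 at bit 0: 0x807f6083
word = 0x807f6083 → big-endian bytes:
  [0]=0x80  [1]=0x7f  [2]=0x60  [3]=0x83

80 7f 60 83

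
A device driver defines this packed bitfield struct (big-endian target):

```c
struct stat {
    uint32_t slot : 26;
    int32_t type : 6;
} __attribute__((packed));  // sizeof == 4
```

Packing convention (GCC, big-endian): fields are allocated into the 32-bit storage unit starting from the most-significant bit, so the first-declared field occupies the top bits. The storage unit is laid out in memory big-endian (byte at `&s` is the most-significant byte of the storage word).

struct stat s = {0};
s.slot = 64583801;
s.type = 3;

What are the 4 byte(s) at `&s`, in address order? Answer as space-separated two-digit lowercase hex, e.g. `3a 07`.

f6 5e 1e 43

slot (26b) val=64583801 bits=0x3d97879 at bit 6: 0xf65e1e40
type (6b) val=3 bits=0x3 at bit 0: 0xf65e1e43
word = 0xf65e1e43 → big-endian bytes:
  [0]=0xf6  [1]=0x5e  [2]=0x1e  [3]=0x43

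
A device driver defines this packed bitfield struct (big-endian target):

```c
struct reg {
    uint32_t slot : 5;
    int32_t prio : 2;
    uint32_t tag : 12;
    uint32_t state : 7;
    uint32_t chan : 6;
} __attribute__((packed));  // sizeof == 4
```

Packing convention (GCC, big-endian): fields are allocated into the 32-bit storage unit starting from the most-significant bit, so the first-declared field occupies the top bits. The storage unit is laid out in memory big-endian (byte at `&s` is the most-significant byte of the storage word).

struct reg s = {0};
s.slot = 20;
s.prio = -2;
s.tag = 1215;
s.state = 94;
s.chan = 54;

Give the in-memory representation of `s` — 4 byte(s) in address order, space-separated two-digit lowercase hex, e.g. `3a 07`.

slot:5 = 20 → 0x14 << 27 → word 0xa0000000
prio:2 = -2 → 0x2 << 25 → word 0xa4000000
tag:12 = 1215 → 0x4bf << 13 → word 0xa497e000
state:7 = 94 → 0x5e << 6 → word 0xa497f780
chan:6 = 54 → 0x36 << 0 → word 0xa497f7b6
word = 0xa497f7b6 → big-endian bytes:
  [0]=0xa4  [1]=0x97  [2]=0xf7  [3]=0xb6

a4 97 f7 b6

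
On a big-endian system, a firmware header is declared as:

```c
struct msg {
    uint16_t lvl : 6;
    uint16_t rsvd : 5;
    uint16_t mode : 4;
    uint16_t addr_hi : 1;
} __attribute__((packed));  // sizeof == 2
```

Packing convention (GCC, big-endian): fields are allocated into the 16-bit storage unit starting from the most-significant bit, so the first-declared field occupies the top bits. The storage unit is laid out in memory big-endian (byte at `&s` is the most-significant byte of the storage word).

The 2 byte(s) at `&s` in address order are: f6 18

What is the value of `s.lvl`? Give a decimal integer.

[0]=0xf6 [1]=0x18 (big-endian) → word 0xf618
lvl [10+:6] = (word>>10) & 0x3f = 61  ←
rsvd [5+:5] = (word>>5) & 0x1f = 16
mode [1+:4] = (word>>1) & 0xf = 12
addr_hi [0+:1] = (word>>0) & 0x1 = 0

61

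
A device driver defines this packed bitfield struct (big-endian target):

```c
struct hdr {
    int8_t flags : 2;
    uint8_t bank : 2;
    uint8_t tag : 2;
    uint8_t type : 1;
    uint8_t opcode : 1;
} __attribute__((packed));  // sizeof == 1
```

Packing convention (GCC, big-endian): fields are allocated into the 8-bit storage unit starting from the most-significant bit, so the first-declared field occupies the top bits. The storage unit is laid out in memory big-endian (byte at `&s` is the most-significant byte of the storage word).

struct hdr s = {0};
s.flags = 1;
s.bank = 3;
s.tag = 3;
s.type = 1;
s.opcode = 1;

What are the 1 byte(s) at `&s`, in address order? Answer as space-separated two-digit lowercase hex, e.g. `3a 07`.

flags:2 = 1 → 0x1 << 6 → word 0x40
bank:2 = 3 → 0x3 << 4 → word 0x70
tag:2 = 3 → 0x3 << 2 → word 0x7c
type:1 = 1 → 0x1 << 1 → word 0x7e
opcode:1 = 1 → 0x1 << 0 → word 0x7f
word = 0x7f → big-endian bytes:
  [0]=0x7f

7f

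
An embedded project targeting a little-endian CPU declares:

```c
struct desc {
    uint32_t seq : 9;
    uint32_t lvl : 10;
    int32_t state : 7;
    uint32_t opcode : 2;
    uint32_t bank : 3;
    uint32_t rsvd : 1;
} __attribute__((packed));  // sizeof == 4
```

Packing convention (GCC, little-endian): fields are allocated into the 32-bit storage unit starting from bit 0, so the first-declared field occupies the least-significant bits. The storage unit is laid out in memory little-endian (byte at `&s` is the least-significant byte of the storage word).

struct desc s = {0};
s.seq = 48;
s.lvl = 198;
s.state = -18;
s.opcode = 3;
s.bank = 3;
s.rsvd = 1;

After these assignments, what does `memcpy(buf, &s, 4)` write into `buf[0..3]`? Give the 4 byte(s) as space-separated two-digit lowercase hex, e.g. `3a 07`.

seq:9 = 48 → 0x30 << 0 → word 0x00000030
lvl:10 = 198 → 0xc6 << 9 → word 0x00018c30
state:7 = -18 → 0x6e << 19 → word 0x03718c30
opcode:2 = 3 → 0x3 << 26 → word 0x0f718c30
bank:3 = 3 → 0x3 << 28 → word 0x3f718c30
rsvd:1 = 1 → 0x1 << 31 → word 0xbf718c30
word = 0xbf718c30 → little-endian bytes:
  [0]=0x30  [1]=0x8c  [2]=0x71  [3]=0xbf

30 8c 71 bf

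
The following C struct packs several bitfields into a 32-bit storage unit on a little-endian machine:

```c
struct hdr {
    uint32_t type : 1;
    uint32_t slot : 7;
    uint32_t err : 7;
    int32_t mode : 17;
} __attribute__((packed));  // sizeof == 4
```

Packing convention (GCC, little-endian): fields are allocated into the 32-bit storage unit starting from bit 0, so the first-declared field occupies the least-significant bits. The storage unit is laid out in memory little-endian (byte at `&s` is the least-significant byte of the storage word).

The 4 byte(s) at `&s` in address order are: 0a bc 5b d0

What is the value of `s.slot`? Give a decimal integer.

5

[0]=0x0a [1]=0xbc [2]=0x5b [3]=0xd0 (little-endian) → word 0xd05bbc0a
type [0+:1] = (word>>0) & 0x1 = 0
slot [1+:7] = (word>>1) & 0x7f = 5  ←
err [8+:7] = (word>>8) & 0x7f = 60
mode [15+:17] = (word>>15) & 0x1ffff = 106679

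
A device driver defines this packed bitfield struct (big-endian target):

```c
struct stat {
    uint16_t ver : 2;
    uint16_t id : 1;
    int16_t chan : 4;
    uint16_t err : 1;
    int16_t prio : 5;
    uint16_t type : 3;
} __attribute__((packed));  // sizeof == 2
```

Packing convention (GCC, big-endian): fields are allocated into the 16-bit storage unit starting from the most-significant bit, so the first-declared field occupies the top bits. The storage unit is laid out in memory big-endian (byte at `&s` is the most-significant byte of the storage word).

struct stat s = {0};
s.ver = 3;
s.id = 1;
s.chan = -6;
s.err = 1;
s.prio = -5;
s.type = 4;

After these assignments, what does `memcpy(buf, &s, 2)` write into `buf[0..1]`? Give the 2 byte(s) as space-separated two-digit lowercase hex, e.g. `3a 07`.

[14+:2] ver=3 & 0x3 = 0x3; word=0xc000
[13+:1] id=1 & 0x1 = 0x1; word=0xe000
[9+:4] chan=-6 & 0xf = 0xa; word=0xf400
[8+:1] err=1 & 0x1 = 0x1; word=0xf500
[3+:5] prio=-5 & 0x1f = 0x1b; word=0xf5d8
[0+:3] type=4 & 0x7 = 0x4; word=0xf5dc
word = 0xf5dc → big-endian bytes:
  [0]=0xf5  [1]=0xdc

f5 dc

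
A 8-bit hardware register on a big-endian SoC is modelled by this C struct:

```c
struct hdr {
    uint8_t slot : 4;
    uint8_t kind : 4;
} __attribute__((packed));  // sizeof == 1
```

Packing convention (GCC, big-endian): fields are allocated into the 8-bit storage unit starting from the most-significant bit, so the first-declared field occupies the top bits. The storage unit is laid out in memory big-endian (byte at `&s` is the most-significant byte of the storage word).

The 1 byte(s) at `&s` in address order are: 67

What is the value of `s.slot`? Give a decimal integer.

[0]=0x67 (big-endian) → word 0x67
slot:4 @ bit 4 → (0x67>>4)&0xf = 0x6  ←
kind:4 @ bit 0 → (0x67>>0)&0xf = 0x7

6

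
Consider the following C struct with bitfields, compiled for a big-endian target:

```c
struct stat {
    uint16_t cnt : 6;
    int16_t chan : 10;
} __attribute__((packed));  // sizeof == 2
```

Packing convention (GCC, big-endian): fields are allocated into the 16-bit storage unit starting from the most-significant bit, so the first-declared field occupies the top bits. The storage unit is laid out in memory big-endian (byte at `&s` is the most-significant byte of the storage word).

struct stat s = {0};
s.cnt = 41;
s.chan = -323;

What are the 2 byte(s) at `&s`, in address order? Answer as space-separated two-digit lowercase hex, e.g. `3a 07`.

cnt:6 = 41 → 0x29 << 10 → word 0xa400
chan:10 = -323 → 0x2bd << 0 → word 0xa6bd
word = 0xa6bd → big-endian bytes:
  [0]=0xa6  [1]=0xbd

a6 bd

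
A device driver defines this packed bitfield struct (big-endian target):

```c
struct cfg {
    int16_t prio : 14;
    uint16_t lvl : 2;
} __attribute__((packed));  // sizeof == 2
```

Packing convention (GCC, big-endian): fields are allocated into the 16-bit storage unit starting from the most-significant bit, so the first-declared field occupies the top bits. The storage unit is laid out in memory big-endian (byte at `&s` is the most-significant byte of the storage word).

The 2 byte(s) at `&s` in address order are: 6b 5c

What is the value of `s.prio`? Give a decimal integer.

6871

[0]=0x6b [1]=0x5c (big-endian) → word 0x6b5c
prio:14 @ bit 2 → (0x6b5c>>2)&0x3fff = 0x1ad7  ←
lvl:2 @ bit 0 → (0x6b5c>>0)&0x3 = 0x0
prio signed 14b, MSB=0: value = 6871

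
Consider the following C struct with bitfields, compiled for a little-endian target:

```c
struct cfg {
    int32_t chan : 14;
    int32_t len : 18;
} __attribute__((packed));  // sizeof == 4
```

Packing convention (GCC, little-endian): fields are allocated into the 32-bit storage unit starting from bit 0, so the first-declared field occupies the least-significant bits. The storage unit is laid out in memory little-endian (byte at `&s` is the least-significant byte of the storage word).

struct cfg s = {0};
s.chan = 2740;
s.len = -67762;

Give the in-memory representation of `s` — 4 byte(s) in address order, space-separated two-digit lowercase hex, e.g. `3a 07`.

b4 8a d3 bd

chan:14 = 2740 → 0xab4 << 0 → word 0x00000ab4
len:18 = -67762 → 0x2f74e << 14 → word 0xbdd38ab4
word = 0xbdd38ab4 → little-endian bytes:
  [0]=0xb4  [1]=0x8a  [2]=0xd3  [3]=0xbd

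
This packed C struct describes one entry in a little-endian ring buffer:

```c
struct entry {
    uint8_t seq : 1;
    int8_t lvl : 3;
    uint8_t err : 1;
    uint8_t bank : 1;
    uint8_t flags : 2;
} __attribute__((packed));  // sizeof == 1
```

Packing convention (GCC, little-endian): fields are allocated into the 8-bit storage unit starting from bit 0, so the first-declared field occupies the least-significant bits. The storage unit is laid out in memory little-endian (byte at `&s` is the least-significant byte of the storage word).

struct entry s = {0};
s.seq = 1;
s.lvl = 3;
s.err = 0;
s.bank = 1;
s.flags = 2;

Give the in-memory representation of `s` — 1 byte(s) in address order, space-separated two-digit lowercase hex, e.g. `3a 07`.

a7

[0+:1] seq=1 & 0x1 = 0x1; word=0x01
[1+:3] lvl=3 & 0x7 = 0x3; word=0x07
[4+:1] err=0 & 0x1 = 0x0; word=0x07
[5+:1] bank=1 & 0x1 = 0x1; word=0x27
[6+:2] flags=2 & 0x3 = 0x2; word=0xa7
word = 0xa7 → little-endian bytes:
  [0]=0xa7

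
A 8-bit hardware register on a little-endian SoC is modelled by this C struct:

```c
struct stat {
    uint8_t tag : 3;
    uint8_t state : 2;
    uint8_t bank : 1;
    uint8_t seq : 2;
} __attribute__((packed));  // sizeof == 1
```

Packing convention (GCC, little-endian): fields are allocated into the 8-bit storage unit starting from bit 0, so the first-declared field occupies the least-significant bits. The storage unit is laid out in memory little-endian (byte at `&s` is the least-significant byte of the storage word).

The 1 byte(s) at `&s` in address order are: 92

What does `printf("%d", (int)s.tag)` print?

2

[0]=0x92 (little-endian) → word 0x92
tag [0+:3] = (word>>0) & 0x7 = 2  ←
state [3+:2] = (word>>3) & 0x3 = 2
bank [5+:1] = (word>>5) & 0x1 = 0
seq [6+:2] = (word>>6) & 0x3 = 2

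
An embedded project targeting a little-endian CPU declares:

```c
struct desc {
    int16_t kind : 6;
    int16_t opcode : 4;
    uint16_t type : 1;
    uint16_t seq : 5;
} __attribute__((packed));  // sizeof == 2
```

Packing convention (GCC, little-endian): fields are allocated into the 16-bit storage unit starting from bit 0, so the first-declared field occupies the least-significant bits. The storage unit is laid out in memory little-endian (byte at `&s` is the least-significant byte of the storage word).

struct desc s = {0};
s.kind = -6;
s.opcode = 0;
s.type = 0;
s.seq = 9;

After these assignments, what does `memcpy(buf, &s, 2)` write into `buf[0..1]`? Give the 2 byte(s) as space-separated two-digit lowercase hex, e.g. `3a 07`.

[0+:6] kind=-6 & 0x3f = 0x3a; word=0x003a
[6+:4] opcode=0 & 0xf = 0x0; word=0x003a
[10+:1] type=0 & 0x1 = 0x0; word=0x003a
[11+:5] seq=9 & 0x1f = 0x9; word=0x483a
word = 0x483a → little-endian bytes:
  [0]=0x3a  [1]=0x48

3a 48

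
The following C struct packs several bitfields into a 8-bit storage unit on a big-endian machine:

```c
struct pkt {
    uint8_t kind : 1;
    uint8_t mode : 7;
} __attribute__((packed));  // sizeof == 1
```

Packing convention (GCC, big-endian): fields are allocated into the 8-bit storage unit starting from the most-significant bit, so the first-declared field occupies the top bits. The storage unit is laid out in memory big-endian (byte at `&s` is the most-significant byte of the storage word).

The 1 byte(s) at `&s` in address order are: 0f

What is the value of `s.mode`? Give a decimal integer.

[0]=0x0f (big-endian) → word 0x0f
kind:1 @ bit 7 → (0x0f>>7)&0x1 = 0x0
mode:7 @ bit 0 → (0x0f>>0)&0x7f = 0xf  ←

15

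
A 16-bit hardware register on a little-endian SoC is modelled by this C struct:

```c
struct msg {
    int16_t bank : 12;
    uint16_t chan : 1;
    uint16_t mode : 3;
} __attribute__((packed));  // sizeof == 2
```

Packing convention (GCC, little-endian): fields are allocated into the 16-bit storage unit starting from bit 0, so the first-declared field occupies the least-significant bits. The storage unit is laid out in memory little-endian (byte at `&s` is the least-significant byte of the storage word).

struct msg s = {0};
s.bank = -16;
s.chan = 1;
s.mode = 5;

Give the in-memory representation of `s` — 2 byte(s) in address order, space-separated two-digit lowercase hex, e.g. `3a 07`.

f0 bf

bank:12 = -16 → 0xff0 << 0 → word 0x0ff0
chan:1 = 1 → 0x1 << 12 → word 0x1ff0
mode:3 = 5 → 0x5 << 13 → word 0xbff0
word = 0xbff0 → little-endian bytes:
  [0]=0xf0  [1]=0xbf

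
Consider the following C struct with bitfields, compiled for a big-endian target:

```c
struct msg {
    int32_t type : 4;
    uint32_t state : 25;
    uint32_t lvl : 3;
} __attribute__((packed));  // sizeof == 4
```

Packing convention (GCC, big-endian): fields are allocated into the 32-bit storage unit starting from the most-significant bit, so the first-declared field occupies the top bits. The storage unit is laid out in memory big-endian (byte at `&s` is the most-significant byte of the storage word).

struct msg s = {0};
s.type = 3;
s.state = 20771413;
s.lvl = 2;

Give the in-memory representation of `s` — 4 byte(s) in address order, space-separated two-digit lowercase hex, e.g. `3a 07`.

39 e7 92 aa

[28+:4] type=3 & 0xf = 0x3; word=0x30000000
[3+:25] state=20771413 & 0x1ffffff = 0x13cf255; word=0x39e792a8
[0+:3] lvl=2 & 0x7 = 0x2; word=0x39e792aa
word = 0x39e792aa → big-endian bytes:
  [0]=0x39  [1]=0xe7  [2]=0x92  [3]=0xaa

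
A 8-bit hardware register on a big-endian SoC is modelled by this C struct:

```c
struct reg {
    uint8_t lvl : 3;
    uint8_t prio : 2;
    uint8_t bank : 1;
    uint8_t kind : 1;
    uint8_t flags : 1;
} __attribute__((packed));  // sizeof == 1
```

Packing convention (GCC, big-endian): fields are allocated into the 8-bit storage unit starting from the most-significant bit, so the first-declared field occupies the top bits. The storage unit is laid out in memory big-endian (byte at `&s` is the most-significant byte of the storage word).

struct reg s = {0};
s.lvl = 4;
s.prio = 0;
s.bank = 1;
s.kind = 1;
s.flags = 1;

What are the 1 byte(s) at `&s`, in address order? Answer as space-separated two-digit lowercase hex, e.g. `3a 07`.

87

lvl:3 = 4 → 0x4 << 5 → word 0x80
prio:2 = 0 → 0x0 << 3 → word 0x80
bank:1 = 1 → 0x1 << 2 → word 0x84
kind:1 = 1 → 0x1 << 1 → word 0x86
flags:1 = 1 → 0x1 << 0 → word 0x87
word = 0x87 → big-endian bytes:
  [0]=0x87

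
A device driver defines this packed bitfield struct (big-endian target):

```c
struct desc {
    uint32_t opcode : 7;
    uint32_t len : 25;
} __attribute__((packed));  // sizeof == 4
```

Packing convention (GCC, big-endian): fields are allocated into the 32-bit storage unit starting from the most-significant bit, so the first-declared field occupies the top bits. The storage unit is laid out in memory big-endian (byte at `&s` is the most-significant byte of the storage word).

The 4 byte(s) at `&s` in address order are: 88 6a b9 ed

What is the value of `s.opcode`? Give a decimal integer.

68

[0]=0x88 [1]=0x6a [2]=0xb9 [3]=0xed (big-endian) → word 0x886ab9ed
opcode [25+:7] = (word>>25) & 0x7f = 68  ←
len [0+:25] = (word>>0) & 0x1ffffff = 6994413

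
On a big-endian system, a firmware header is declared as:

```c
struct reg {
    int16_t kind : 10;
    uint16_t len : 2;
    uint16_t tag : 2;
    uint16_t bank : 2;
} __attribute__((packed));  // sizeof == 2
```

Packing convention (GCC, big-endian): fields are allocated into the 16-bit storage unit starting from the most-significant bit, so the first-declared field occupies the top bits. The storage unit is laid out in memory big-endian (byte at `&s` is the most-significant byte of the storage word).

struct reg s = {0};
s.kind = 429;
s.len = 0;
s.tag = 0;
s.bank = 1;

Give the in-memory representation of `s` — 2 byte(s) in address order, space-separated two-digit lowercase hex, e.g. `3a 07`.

6b 41

[6+:10] kind=429 & 0x3ff = 0x1ad; word=0x6b40
[4+:2] len=0 & 0x3 = 0x0; word=0x6b40
[2+:2] tag=0 & 0x3 = 0x0; word=0x6b40
[0+:2] bank=1 & 0x3 = 0x1; word=0x6b41
word = 0x6b41 → big-endian bytes:
  [0]=0x6b  [1]=0x41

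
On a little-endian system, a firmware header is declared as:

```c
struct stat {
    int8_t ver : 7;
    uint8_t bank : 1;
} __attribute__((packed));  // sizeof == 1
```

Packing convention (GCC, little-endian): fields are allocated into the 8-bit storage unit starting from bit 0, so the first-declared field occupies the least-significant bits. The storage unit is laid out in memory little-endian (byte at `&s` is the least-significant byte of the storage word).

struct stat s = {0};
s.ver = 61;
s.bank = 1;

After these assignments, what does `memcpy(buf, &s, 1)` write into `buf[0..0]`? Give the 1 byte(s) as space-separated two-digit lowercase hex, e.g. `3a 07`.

bd

ver:7 = 61 → 0x3d << 0 → word 0x3d
bank:1 = 1 → 0x1 << 7 → word 0xbd
word = 0xbd → little-endian bytes:
  [0]=0xbd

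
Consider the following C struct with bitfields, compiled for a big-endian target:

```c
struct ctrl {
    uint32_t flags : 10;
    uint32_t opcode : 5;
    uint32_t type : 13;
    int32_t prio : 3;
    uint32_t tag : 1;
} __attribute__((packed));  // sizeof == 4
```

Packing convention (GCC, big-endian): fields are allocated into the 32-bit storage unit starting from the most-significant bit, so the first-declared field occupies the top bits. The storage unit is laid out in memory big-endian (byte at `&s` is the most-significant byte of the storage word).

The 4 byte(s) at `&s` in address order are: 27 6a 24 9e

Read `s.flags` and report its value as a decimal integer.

157

[0]=0x27 [1]=0x6a [2]=0x24 [3]=0x9e (big-endian) → word 0x276a249e
flags [22+:10] = (word>>22) & 0x3ff = 157  ←
opcode [17+:5] = (word>>17) & 0x1f = 21
type [4+:13] = (word>>4) & 0x1fff = 585
prio [1+:3] = (word>>1) & 0x7 = 7
tag [0+:1] = (word>>0) & 0x1 = 0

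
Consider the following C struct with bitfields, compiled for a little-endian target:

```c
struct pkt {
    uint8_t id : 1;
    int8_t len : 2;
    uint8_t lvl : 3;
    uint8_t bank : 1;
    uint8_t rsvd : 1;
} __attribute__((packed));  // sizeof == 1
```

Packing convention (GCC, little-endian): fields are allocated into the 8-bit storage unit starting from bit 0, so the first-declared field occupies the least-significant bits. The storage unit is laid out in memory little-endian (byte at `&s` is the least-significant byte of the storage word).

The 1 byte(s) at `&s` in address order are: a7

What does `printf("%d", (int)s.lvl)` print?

[0]=0xa7 (little-endian) → word 0xa7
id:1 @ bit 0 → (0xa7>>0)&0x1 = 0x1
len:2 @ bit 1 → (0xa7>>1)&0x3 = 0x3
lvl:3 @ bit 3 → (0xa7>>3)&0x7 = 0x4  ←
bank:1 @ bit 6 → (0xa7>>6)&0x1 = 0x0
rsvd:1 @ bit 7 → (0xa7>>7)&0x1 = 0x1

4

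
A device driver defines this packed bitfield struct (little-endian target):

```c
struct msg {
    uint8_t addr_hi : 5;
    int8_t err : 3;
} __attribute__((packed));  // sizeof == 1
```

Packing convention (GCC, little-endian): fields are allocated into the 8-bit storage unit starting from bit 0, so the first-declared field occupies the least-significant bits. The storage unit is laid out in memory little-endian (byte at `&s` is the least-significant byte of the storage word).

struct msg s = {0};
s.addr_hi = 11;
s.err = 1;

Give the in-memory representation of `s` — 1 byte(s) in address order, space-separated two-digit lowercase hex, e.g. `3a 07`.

addr_hi (5b) val=11 bits=0xb at bit 0: 0x0b
err (3b) val=1 bits=0x1 at bit 5: 0x2b
word = 0x2b → little-endian bytes:
  [0]=0x2b

2b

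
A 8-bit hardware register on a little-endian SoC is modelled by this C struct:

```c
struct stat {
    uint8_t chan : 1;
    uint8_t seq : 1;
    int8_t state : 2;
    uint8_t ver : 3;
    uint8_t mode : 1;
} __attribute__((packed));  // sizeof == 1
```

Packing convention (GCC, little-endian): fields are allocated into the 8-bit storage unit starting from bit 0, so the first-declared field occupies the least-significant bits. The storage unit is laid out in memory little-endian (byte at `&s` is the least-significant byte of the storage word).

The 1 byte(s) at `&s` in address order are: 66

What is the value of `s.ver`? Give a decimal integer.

[0]=0x66 (little-endian) → word 0x66
chan [0+:1] = (word>>0) & 0x1 = 0
seq [1+:1] = (word>>1) & 0x1 = 1
state [2+:2] = (word>>2) & 0x3 = 1
ver [4+:3] = (word>>4) & 0x7 = 6  ←
mode [7+:1] = (word>>7) & 0x1 = 0

6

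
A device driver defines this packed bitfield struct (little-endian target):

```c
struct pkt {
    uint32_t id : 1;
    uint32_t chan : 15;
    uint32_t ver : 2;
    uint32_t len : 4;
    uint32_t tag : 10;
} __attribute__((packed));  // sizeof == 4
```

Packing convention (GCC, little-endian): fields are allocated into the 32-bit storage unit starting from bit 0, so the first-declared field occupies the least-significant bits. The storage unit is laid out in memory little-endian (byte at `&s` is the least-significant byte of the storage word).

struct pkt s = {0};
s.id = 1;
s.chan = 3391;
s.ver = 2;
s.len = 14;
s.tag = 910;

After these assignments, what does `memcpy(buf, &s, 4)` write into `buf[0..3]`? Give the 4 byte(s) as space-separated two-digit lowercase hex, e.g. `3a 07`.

[0+:1] id=1 & 0x1 = 0x1; word=0x00000001
[1+:15] chan=3391 & 0x7fff = 0xd3f; word=0x00001a7f
[16+:2] ver=2 & 0x3 = 0x2; word=0x00021a7f
[18+:4] len=14 & 0xf = 0xe; word=0x003a1a7f
[22+:10] tag=910 & 0x3ff = 0x38e; word=0xe3ba1a7f
word = 0xe3ba1a7f → little-endian bytes:
  [0]=0x7f  [1]=0x1a  [2]=0xba  [3]=0xe3

7f 1a ba e3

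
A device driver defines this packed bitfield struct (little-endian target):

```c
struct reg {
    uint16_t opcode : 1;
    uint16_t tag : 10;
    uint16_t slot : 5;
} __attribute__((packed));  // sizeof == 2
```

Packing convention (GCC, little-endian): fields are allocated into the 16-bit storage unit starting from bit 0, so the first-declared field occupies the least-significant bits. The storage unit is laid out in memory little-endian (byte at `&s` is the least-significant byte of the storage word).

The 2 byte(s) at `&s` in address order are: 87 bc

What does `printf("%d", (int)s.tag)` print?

579

[0]=0x87 [1]=0xbc (little-endian) → word 0xbc87
opcode:1 @ bit 0 → (0xbc87>>0)&0x1 = 0x1
tag:10 @ bit 1 → (0xbc87>>1)&0x3ff = 0x243  ←
slot:5 @ bit 11 → (0xbc87>>11)&0x1f = 0x17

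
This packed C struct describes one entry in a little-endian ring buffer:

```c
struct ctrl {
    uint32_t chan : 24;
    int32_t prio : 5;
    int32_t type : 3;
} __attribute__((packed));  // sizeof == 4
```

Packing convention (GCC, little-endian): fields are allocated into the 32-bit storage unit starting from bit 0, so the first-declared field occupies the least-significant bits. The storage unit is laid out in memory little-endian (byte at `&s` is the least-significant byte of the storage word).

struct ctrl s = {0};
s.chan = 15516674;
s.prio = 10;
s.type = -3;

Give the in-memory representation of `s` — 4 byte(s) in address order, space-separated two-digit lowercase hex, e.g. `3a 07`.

[0+:24] chan=15516674 & 0xffffff = 0xecc402; word=0x00ecc402
[24+:5] prio=10 & 0x1f = 0xa; word=0x0aecc402
[29+:3] type=-3 & 0x7 = 0x5; word=0xaaecc402
word = 0xaaecc402 → little-endian bytes:
  [0]=0x02  [1]=0xc4  [2]=0xec  [3]=0xaa

02 c4 ec aa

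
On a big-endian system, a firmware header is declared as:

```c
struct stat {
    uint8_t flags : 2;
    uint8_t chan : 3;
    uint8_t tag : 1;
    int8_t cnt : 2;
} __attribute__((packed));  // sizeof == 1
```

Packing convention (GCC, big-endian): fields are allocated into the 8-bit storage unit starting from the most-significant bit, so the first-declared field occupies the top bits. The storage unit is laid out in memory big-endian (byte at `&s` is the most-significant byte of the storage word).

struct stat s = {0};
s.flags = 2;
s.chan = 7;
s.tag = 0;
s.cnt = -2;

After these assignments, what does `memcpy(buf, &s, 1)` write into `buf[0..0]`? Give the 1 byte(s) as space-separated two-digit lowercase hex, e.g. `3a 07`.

flags:2 = 2 → 0x2 << 6 → word 0x80
chan:3 = 7 → 0x7 << 3 → word 0xb8
tag:1 = 0 → 0x0 << 2 → word 0xb8
cnt:2 = -2 → 0x2 << 0 → word 0xba
word = 0xba → big-endian bytes:
  [0]=0xba

ba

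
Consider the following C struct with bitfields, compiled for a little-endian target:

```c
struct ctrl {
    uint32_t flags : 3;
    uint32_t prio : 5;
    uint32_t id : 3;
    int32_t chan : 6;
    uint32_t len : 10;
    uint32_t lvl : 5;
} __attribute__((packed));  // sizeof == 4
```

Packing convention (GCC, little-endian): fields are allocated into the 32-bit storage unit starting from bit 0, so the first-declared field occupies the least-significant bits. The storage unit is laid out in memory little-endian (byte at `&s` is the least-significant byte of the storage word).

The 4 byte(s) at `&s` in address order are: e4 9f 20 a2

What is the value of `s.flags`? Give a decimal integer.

4

[0]=0xe4 [1]=0x9f [2]=0x20 [3]=0xa2 (little-endian) → word 0xa2209fe4
flags:3 @ bit 0 → (0xa2209fe4>>0)&0x7 = 0x4  ←
prio:5 @ bit 3 → (0xa2209fe4>>3)&0x1f = 0x1c
id:3 @ bit 8 → (0xa2209fe4>>8)&0x7 = 0x7
chan:6 @ bit 11 → (0xa2209fe4>>11)&0x3f = 0x13
len:10 @ bit 17 → (0xa2209fe4>>17)&0x3ff = 0x110
lvl:5 @ bit 27 → (0xa2209fe4>>27)&0x1f = 0x14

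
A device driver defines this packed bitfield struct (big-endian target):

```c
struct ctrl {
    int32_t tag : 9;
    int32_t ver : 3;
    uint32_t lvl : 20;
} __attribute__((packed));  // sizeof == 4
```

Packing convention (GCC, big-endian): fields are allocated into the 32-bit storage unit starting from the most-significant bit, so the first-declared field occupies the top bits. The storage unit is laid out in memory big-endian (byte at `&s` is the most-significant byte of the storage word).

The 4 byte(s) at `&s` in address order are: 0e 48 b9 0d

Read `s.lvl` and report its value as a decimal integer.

[0]=0x0e [1]=0x48 [2]=0xb9 [3]=0x0d (big-endian) → word 0x0e48b90d
tag [23+:9] = (word>>23) & 0x1ff = 28
ver [20+:3] = (word>>20) & 0x7 = 4
lvl [0+:20] = (word>>0) & 0xfffff = 571661  ←

571661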